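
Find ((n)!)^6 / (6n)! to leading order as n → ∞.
((n)!)^6/(6n)! ~ ((2π·n)^(5/2) / sqrt(6)) · 6^(−6·n)  →  0

Write N = n. Stirling: N! ~ sqrt(2π N)(N/e)^N and (6N)! ~ sqrt(2π·6N)·(6N/e)^(6N).
  (N!)^6/(6N)! ~ (2π N)^(6/2) (N/e)^(6N) / [sqrt(2π·6N) (6N/e)^(6N)]
     = (2π N)^(6/2) / sqrt(2π·6N) · (N/(6N))^(6N)
     = (2π N)^((6−1)/2) / sqrt(6) · 6^(−6N).
Since 6^6 > 1, the factor 6^(−6N) decays exponentially, so the ratio → 0. Substituting N = n gives the stated form.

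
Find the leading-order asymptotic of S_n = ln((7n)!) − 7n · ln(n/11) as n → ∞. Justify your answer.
S_n ~ 7n · (ln 77 − 1) + O(ln n)

Stirling: ln((7n)!) = 7n ln(7n) − 7n + O(ln n).
  S_n = 7n ln(7n) − 7n − 7n ln(n/11) + O(ln n)
      = 7n ln(7n) − 7n ln n + 7n ln 11 − 7n + O(ln n)
      = 7n ln 7 + 7n ln 11 − 7n + O(ln n)
      = 7n (ln 77 − 1) + O(ln n).
Numerically ln(77) − 1 ≈ 3.3438.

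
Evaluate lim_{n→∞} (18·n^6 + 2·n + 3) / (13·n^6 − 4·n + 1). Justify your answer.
lim = 18/13

For large n the leading n^6 terms dominate both numerator and denominator. Dividing top and bottom by n^6, every other term tends to 0, leaving 18/13.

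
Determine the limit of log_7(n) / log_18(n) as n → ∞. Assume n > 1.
lim = ln(18) / ln(7) = log_7(18)

Change of base: log_7(n) = ln n / ln 7 and log_18(n) = ln n / ln 18. The ratio is (ln n / ln 7) · (ln 18 / ln n) = ln 18 / ln 7, a constant independent of n. So the limit is ln 18 / ln 7 = log_7(18).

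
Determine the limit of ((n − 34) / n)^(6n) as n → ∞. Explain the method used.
lim = e^(−204)

Rewrite as (1 − 34/n)^(6n). By the standard limit (1 + x/n)^n → e^x, we have (1 − 34/n)^n → e^(−34), and raising to the 6th power gives e^(−204).
More precisely, ln[(1 − 34/n)^(6n)] = 6n · ln(1 − 34/n) = 6n · (-34/n + O(1/n^2)) = -204 + O(1/n) → -204.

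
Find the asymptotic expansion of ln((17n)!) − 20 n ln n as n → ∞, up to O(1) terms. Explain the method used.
ln((17n)!) − 20 n ln n = −3 n ln n + 17(ln 17 − 1) n + (1/2) ln(2π·17n) + O(1/n)

Stirling: ln((17n)!) = 17n ln(17n) − 17n + (1/2) ln(2π·17n) + O(1/n).
Expand 17n ln(17n) = 17n (ln n + ln 17) = 17n ln n + 17n ln 17.
Subtract 20n ln n: leading term is (17 − 20) n ln n = −3 n ln n. The next term is 17n ln 17 − 17n = 17(ln 17 − 1) n. Then the (1/2) ln(2π·17n) correction.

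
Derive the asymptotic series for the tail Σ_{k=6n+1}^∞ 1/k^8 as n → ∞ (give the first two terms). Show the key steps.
Σ_{k>6n} 1/k^8 = 1/(7 · (6n)^7) − 1/(2 · (6n)^8) + O(1/(6n)^9)

Compare to the integral: ∫_{6n}^∞ x^(−8) dx = [−x^(−7)/7]_{6n}^∞ = 1/((8−1)·(6n)^7). The Euler-Maclaurin correction adds −f(6n)/2 = −1/(2·(6n)^8). Euler-Maclaurin then gives
  Σ_{k>6n} 1/k^8 = ∫_{6n}^∞ dx/x^8 − 1/(2·(6n)^8) + O(1/(6n)^9).
(Equivalently this is ζ(8) − Σ_{k≤6n} 1/k^8.)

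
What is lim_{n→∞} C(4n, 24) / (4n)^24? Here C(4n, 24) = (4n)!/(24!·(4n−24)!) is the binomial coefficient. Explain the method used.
lim = 1/24! = 1/620448401733239439360000

With N = 4n → ∞: C(N, 24) / N^24 = [N(N−1)…(N−23)] / (24! · N^24) = (1/24!) · 1 · (1 − 1/(4n)) · … · (1 − 23/(4n)). Each factor → 1 as N → ∞, so the limit is 1/24! = 1/620448401733239439360000.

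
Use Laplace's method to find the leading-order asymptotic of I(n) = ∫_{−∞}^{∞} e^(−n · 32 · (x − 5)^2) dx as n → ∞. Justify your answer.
I(n) = sqrt(π/(32n))

Here φ(x) = 32 · (x − 5)^2 has its unique minimum at x* = 5 with φ(x*) = 0 and φ''(x*) = 64. Laplace's method gives
  I(n) ~ e^(−n φ(x*)) · sqrt(2π / (n · φ''(x*))) = sqrt(2π / (64n)) = sqrt(π/(32n)).
This is exact: substituting u = (x − 5)·sqrt(32n) gives I(n) = (1/sqrt(32n)) ∫_{−∞}^{∞} e^(−u^2) du = sqrt(π/(32n)).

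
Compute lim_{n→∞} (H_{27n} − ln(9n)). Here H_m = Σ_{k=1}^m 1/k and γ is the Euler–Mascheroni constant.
lim = ln 3 + γ

By Euler-Maclaurin, H_m = ln m + γ + O(1/m). So
  H_{27n} − ln(9n) = ln(27n) + γ − ln(9n) + O(1/n)
                       = ln(27/9) + γ + O(1/n).
Hence the limit is ln(27/9) + γ (= ln 3).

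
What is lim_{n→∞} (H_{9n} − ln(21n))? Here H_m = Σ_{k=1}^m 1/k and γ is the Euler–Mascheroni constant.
lim = ln(3/7) + γ

By Euler-Maclaurin, H_m = ln m + γ + O(1/m). So
  H_{9n} − ln(21n) = ln(9n) + γ − ln(21n) + O(1/n)
                       = ln(9/21) + γ + O(1/n).
Hence the limit is ln(9/21) + γ (= ln(3/7)).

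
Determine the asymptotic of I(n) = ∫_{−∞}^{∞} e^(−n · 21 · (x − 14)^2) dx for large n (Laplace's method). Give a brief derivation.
I(n) = sqrt(π/(21n))

Here φ(x) = 21 · (x − 14)^2 has its unique minimum at x* = 14 with φ(x*) = 0 and φ''(x*) = 42. Laplace's method gives
  I(n) ~ e^(−n φ(x*)) · sqrt(2π / (n · φ''(x*))) = sqrt(2π / (42n)) = sqrt(π/(21n)).
This is exact: substituting u = (x − 14)·sqrt(21n) gives I(n) = (1/sqrt(21n)) ∫_{−∞}^{∞} e^(−u^2) du = sqrt(π/(21n)).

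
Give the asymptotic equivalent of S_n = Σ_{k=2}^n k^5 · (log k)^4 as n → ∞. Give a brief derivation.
S_n ~ n^6 · (log n)^4 / 6

By integral comparison, S_n = ∫_1^n x^5 · (log x)^4 dx + O(n^5 · (log n)^4). For the integral, the leading term of ∫_1^n x^5 (log x)^4 dx is n^6/6 · (log n)^4 (by repeated integration by parts; each step lowers the log-exponent and produces a relatively O(1/log n) correction). Hence S_n ~ n^6 · (log n)^4 / 6.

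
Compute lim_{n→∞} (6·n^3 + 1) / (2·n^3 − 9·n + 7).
lim = 6/2 = 3

For large n the leading n^3 terms dominate both numerator and denominator. Dividing top and bottom by n^3, every other term tends to 0, leaving 6/2 = 3.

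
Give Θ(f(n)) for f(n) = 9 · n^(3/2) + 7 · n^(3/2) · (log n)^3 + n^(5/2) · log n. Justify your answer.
f(n) ∈ Θ(n^(5/2) · log n)

Compare the terms by growth order. For large n, n^a · (log n)^b dominates n^a' · (log n)^b' iff a > a', or (a = a' and b > b'). Ranking the 3 terms shows the dominant one is n^(5/2) · log n. Hence f(n) ∈ Θ(n^(5/2) · log n).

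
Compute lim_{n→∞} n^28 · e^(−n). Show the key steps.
lim = 0

Exponentials with base > 1 dominate every fixed polynomial: for any fixed c, n^c / e^n → 0 as n → ∞ (e.g. by the ratio test, or since e^n grows faster than any power of n). Hence n^28 · e^(−n) = n^28 / e^n → 0.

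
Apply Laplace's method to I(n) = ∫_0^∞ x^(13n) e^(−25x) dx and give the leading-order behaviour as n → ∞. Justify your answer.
I(n) ~ (sqrt(2π·13n) / 25) · (13n/(25e))^(13n)

Write the integrand as exp(13n ln x − 25x) and set f(x) = 13n ln x − 25x. Then f'(x) = 13n/x − 25 = 0 at x* = 13n/25, and f''(x*) = −13n/x*^2 = −25^2/(13n). Laplace's method (interior maximum) gives
  I(n) ~ e^(f(x*)) · sqrt(2π / |f''(x*)|)
        = exp(13n ln(13n/25) − 13n) · sqrt(2π · 13n / 25^2)
        = (13n/25)^(13n) e^(−13n) · sqrt(2π·13n) / 25
        = (sqrt(2π·13n) / 25) · (13n/(25e))^(13n).
This matches Γ(13n+1)/25^(13n+1) with Stirling applied to Γ.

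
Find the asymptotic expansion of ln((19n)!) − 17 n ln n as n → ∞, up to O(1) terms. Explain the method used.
ln((19n)!) − 17 n ln n = 2 n ln n + 19(ln 19 − 1) n + (1/2) ln(2π·19n) + O(1/n)

Stirling: ln((19n)!) = 19n ln(19n) − 19n + (1/2) ln(2π·19n) + O(1/n).
Expand 19n ln(19n) = 19n (ln n + ln 19) = 19n ln n + 19n ln 19.
Subtract 17n ln n: leading term is (19 − 17) n ln n = 2 n ln n. The next term is 19n ln 19 − 19n = 19(ln 19 − 1) n. Then the (1/2) ln(2π·19n) correction.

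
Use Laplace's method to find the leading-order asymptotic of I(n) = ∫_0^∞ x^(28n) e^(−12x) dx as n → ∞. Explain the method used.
I(n) ~ (sqrt(2π·28n) / 12) · (28n/(12e))^(28n)

Write the integrand as exp(28n ln x − 12x) and set f(x) = 28n ln x − 12x. Then f'(x) = 28n/x − 12 = 0 at x* = 28n/12, and f''(x*) = −28n/x*^2 = −12^2/(28n). Laplace's method (interior maximum) gives
  I(n) ~ e^(f(x*)) · sqrt(2π / |f''(x*)|)
        = exp(28n ln(28n/12) − 28n) · sqrt(2π · 28n / 12^2)
        = (28n/12)^(28n) e^(−28n) · sqrt(2π·28n) / 12
        = (sqrt(2π·28n) / 12) · (28n/(12e))^(28n).
This matches Γ(28n+1)/12^(28n+1) with Stirling applied to Γ.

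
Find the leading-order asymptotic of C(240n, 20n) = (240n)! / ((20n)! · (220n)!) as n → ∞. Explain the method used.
C(240n, 20n) ~ (8916100448256/285311670611)^(20n) · sqrt(6/(11π·20n))

Write N = 20n. Apply Stirling to each factorial:
  (12N)! ~ sqrt(2π·12N) · (12N/e)^(12N),
  N! ~ sqrt(2π N) · (N/e)^N,
  (11N)! ~ sqrt(2π·11N) · (11N/e)^(11N).
The exponential factors combine to (12N)^(12N) / (N^N · (11N)^(11N)) = 12^(12N)/11^(11N) = (12^12/11^11)^N = (8916100448256/285311670611)^N.
The square-root prefactors combine to sqrt(2π·12N) / (sqrt(2π N)·sqrt(2π·11N)) = sqrt(12 / (2π·11·N)) = sqrt(6/(11π·20n)).
Substituting N = 20n: C(240n, 20n) ~ (8916100448256/285311670611)^(20n) · sqrt(6/(11π·20n)).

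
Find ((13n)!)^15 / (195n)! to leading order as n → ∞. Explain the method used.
((13n)!)^15/(195n)! ~ ((2π·13n)^(14/2) / sqrt(15)) · 15^(−15·13n)  →  0

Write N = 13n. Stirling: N! ~ sqrt(2π N)(N/e)^N and (15N)! ~ sqrt(2π·15N)·(15N/e)^(15N).
  (N!)^15/(15N)! ~ (2π N)^(15/2) (N/e)^(15N) / [sqrt(2π·15N) (15N/e)^(15N)]
     = (2π N)^(15/2) / sqrt(2π·15N) · (N/(15N))^(15N)
     = (2π N)^((15−1)/2) / sqrt(15) · 15^(−15N).
Since 15^15 > 1, the factor 15^(−15N) decays exponentially, so the ratio → 0. Substituting N = 13n gives the stated form.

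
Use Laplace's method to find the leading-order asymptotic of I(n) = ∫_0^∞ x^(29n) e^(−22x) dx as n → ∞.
I(n) ~ (sqrt(2π·29n) / 22) · (29n/(22e))^(29n)

Write the integrand as exp(29n ln x − 22x) and set f(x) = 29n ln x − 22x. Then f'(x) = 29n/x − 22 = 0 at x* = 29n/22, and f''(x*) = −29n/x*^2 = −22^2/(29n). Laplace's method (interior maximum) gives
  I(n) ~ e^(f(x*)) · sqrt(2π / |f''(x*)|)
        = exp(29n ln(29n/22) − 29n) · sqrt(2π · 29n / 22^2)
        = (29n/22)^(29n) e^(−29n) · sqrt(2π·29n) / 22
        = (sqrt(2π·29n) / 22) · (29n/(22e))^(29n).
This matches Γ(29n+1)/22^(29n+1) with Stirling applied to Γ.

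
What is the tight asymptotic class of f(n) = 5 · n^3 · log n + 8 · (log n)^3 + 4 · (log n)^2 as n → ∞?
f(n) ∈ Θ(n^3 · log n)

Compare the terms by growth order. For large n, n^a · (log n)^b dominates n^a' · (log n)^b' iff a > a', or (a = a' and b > b'). Ranking the 3 terms shows the dominant one is 5 · n^3 · log n. Hence f(n) ∈ Θ(n^3 · log n).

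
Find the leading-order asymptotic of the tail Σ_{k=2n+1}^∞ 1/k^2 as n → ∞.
Σ_{k>2n} 1/k^2 ~ 1/(1 · (2n))

Compare to the integral: ∫_{2n}^∞ x^(−2) dx = [−x^(−1)/1]_{2n}^∞ = 1/((2−1)·(2n)). Euler-Maclaurin then gives
  Σ_{k>2n} 1/k^2 = ∫_{2n}^∞ dx/x^2 − 1/(2·(2n)^2) + O(1/(2n)^3).
(Equivalently this is ζ(2) − Σ_{k≤2n} 1/k^2.)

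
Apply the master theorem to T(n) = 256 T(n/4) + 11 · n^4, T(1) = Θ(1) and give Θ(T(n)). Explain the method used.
T(n) = Θ(n^4 log n)

log_4 256 = 4, and f(n) = 11 · n^4 = Θ(n^(log_4 256)). This is Case 2 of the master theorem: T(n) = Θ(f(n) · log n) = Θ(n^4 log n).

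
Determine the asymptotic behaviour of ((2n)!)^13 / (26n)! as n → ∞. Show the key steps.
((2n)!)^13/(26n)! ~ ((2π·2n)^(12/2) / sqrt(13)) · 13^(−13·2n)  →  0

Write N = 2n. Stirling: N! ~ sqrt(2π N)(N/e)^N and (13N)! ~ sqrt(2π·13N)·(13N/e)^(13N).
  (N!)^13/(13N)! ~ (2π N)^(13/2) (N/e)^(13N) / [sqrt(2π·13N) (13N/e)^(13N)]
     = (2π N)^(13/2) / sqrt(2π·13N) · (N/(13N))^(13N)
     = (2π N)^((13−1)/2) / sqrt(13) · 13^(−13N).
Since 13^13 > 1, the factor 13^(−13N) decays exponentially, so the ratio → 0. Substituting N = 2n gives the stated form.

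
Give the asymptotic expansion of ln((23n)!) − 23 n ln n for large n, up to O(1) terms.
ln((23n)!) − 23 n ln n = 23(ln 23 − 1) n + (1/2) ln(2π·23n) + O(1/n)

Stirling: ln((23n)!) = 23n ln(23n) − 23n + (1/2) ln(2π·23n) + O(1/n).
Since 23n ln(23n) = 23n ln n + 23n ln 23, subtracting 23n ln n cancels the n ln n term exactly. What remains is 23(ln 23 − 1) n + (1/2) ln(2π·23n) + O(1/n).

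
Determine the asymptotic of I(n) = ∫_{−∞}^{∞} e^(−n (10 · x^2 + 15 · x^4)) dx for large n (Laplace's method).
I(n) ~ sqrt(π/(10n))

φ(x) = 10 · x^2 + 15 · x^4 has its unique global minimum at x* = 0 (since φ'(x) = 20x + 60x^3 = 0 only at x = 0 for real x with both coefficients positive, and φ → ∞ as |x| → ∞). At x* = 0, φ(0) = 0 and φ''(0) = 20. Laplace's method then gives
  I(n) ~ sqrt(2π / (n · φ''(0))) · e^(−n φ(0)) = sqrt(2π / (20n)) = sqrt(π/(10n)).
The 15 · x^4 term contributes only at subleading order (an O(1/n) relative correction).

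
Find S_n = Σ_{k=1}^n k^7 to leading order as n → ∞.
S_n ~ n^8 / 8

By integral comparison (Euler-Maclaurin), Σ_{k=1}^n k^7 = ∫_0^n x^7 dx + O(n^7) = n^8/8 + O(n^7). (Equivalently, Faulhaber's formula gives the same leading term.)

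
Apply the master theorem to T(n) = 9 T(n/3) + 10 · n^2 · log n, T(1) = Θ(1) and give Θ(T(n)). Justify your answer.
T(n) = Θ(n^2 · (log n)^2)

Here log_3 9 = 2 and f(n) = 10 · n^2 · log n = Θ(n^(log_3 9) · (log n)^1). This is the extended Case 2 of the master theorem (f matches the critical exponent up to log factors), giving T(n) = Θ(n^(log_3 9) · (log n)^(1+1)) = Θ(n^2 · (log n)^2).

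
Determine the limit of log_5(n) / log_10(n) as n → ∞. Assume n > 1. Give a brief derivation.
lim = ln(10) / ln(5) = log_5(10)

Change of base: log_5(n) = ln n / ln 5 and log_10(n) = ln n / ln 10. The ratio is (ln n / ln 5) · (ln 10 / ln n) = ln 10 / ln 5, a constant independent of n. So the limit is ln 10 / ln 5 = log_5(10).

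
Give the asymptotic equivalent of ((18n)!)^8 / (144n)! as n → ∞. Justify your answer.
((18n)!)^8/(144n)! ~ ((2π·18n)^(7/2) / sqrt(8)) · 8^(−8·18n)  →  0

Write N = 18n. Stirling: N! ~ sqrt(2π N)(N/e)^N and (8N)! ~ sqrt(2π·8N)·(8N/e)^(8N).
  (N!)^8/(8N)! ~ (2π N)^(8/2) (N/e)^(8N) / [sqrt(2π·8N) (8N/e)^(8N)]
     = (2π N)^(8/2) / sqrt(2π·8N) · (N/(8N))^(8N)
     = (2π N)^((8−1)/2) / sqrt(8) · 8^(−8N).
Since 8^8 > 1, the factor 8^(−8N) decays exponentially, so the ratio → 0. Substituting N = 18n gives the stated form.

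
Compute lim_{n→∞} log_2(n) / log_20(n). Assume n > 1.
lim = ln(20) / ln(2) = log_2(20)

Change of base: log_2(n) = ln n / ln 2 and log_20(n) = ln n / ln 20. The ratio is (ln n / ln 2) · (ln 20 / ln n) = ln 20 / ln 2, a constant independent of n. So the limit is ln 20 / ln 2 = log_2(20).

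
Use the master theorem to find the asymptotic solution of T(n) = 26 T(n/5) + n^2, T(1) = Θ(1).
T(n) = Θ(n^(log_5 26))

Master theorem: compare f(n) = n^2 to n^(log_5 26) where log_5 26 ≈ 2.024. Since 2 < log_5 26, we have f(n) = O(n^(log_5 26 − ε)) for some ε > 0 — Case 1. Hence T(n) = Θ(n^(log_5 26)).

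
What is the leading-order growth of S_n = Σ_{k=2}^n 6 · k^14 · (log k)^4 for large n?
S_n ~ 2 · n^15 · (log n)^4 / 5

By integral comparison, S_n = ∫_1^n 6 · x^14 · (log x)^4 dx + O(n^14 · (log n)^4). For the integral, the leading term of ∫_1^n x^14 (log x)^4 dx is n^15/15 · (log n)^4 (by repeated integration by parts; each step lowers the log-exponent and produces a relatively O(1/log n) correction). Hence S_n ~ 2 · n^15 · (log n)^4 / 5.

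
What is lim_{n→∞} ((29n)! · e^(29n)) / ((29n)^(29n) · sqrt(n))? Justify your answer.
lim = sqrt(2π·29)

Stirling: (29n)! ~ sqrt(2π·29n) · (29n/e)^(29n). Hence
  (29n)! · e^(29n) / (29n)^(29n) ~ sqrt(2π·29n).
Dividing by sqrt(n): sqrt(2π·29n) / sqrt(n) = sqrt(2π·29) · n^((1−1)/2), so the limit is sqrt(2π·29).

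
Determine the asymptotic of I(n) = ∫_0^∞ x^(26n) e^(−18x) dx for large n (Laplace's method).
I(n) ~ (sqrt(2π·26n) / 18) · (26n/(18e))^(26n)

Write the integrand as exp(26n ln x − 18x) and set f(x) = 26n ln x − 18x. Then f'(x) = 26n/x − 18 = 0 at x* = 26n/18, and f''(x*) = −26n/x*^2 = −18^2/(26n). Laplace's method (interior maximum) gives
  I(n) ~ e^(f(x*)) · sqrt(2π / |f''(x*)|)
        = exp(26n ln(26n/18) − 26n) · sqrt(2π · 26n / 18^2)
        = (26n/18)^(26n) e^(−26n) · sqrt(2π·26n) / 18
        = (sqrt(2π·26n) / 18) · (26n/(18e))^(26n).
This matches Γ(26n+1)/18^(26n+1) with Stirling applied to Γ.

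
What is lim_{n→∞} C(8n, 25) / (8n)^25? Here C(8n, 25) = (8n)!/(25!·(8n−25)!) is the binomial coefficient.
lim = 1/25! = 1/15511210043330985984000000

With N = 8n → ∞: C(N, 25) / N^25 = [N(N−1)…(N−24)] / (25! · N^25) = (1/25!) · 1 · (1 − 1/(8n)) · … · (1 − 24/(8n)). Each factor → 1 as N → ∞, so the limit is 1/25! = 1/15511210043330985984000000.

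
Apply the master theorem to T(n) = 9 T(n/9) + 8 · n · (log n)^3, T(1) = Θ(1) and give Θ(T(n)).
T(n) = Θ(n · (log n)^4)

Here log_9 9 = 1 and f(n) = 8 · n · (log n)^3 = Θ(n^(log_9 9) · (log n)^3). This is the extended Case 2 of the master theorem (f matches the critical exponent up to log factors), giving T(n) = Θ(n^(log_9 9) · (log n)^(3+1)) = Θ(n · (log n)^4).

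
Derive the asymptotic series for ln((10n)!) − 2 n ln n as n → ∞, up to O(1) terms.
ln((10n)!) − 2 n ln n = 8 n ln n + 10(ln 10 − 1) n + (1/2) ln(2π·10n) + O(1/n)

Stirling: ln((10n)!) = 10n ln(10n) − 10n + (1/2) ln(2π·10n) + O(1/n).
Expand 10n ln(10n) = 10n (ln n + ln 10) = 10n ln n + 10n ln 10.
Subtract 2n ln n: leading term is (10 − 2) n ln n = 8 n ln n. The next term is 10n ln 10 − 10n = 10(ln 10 − 1) n. Then the (1/2) ln(2π·10n) correction.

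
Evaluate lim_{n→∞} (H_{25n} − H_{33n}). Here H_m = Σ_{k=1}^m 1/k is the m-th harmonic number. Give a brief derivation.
lim = ln(25/33)

Euler-Maclaurin gives H_m = ln m + γ + 1/(2m) + O(1/m^2). The γ and O(1/m) terms cancel in the difference:
  H_{25n} − H_{33n} = ln(25n) − ln(33n) + O(1/n) = ln(25/33) + O(1/n).
Hence the limit is ln(25/33).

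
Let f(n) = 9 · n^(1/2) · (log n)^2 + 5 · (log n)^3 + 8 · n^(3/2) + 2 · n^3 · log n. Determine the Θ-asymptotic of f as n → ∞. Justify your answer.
f(n) ∈ Θ(n^3 · log n)

Compare the terms by growth order. For large n, n^a · (log n)^b dominates n^a' · (log n)^b' iff a > a', or (a = a' and b > b'). Ranking the 4 terms shows the dominant one is 2 · n^3 · log n. Hence f(n) ∈ Θ(n^3 · log n).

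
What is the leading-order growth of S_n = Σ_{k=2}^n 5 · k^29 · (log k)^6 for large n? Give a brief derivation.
S_n ~ n^30 · (log n)^6 / 6

By integral comparison, S_n = ∫_1^n 5 · x^29 · (log x)^6 dx + O(n^29 · (log n)^6). For the integral, the leading term of ∫_1^n x^29 (log x)^6 dx is n^30/30 · (log n)^6 (by repeated integration by parts; each step lowers the log-exponent and produces a relatively O(1/log n) correction). Hence S_n ~ n^30 · (log n)^6 / 6.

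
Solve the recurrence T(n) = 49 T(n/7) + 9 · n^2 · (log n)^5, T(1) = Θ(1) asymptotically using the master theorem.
T(n) = Θ(n^2 · (log n)^6)

Here log_7 49 = 2 and f(n) = 9 · n^2 · (log n)^5 = Θ(n^(log_7 49) · (log n)^5). This is the extended Case 2 of the master theorem (f matches the critical exponent up to log factors), giving T(n) = Θ(n^(log_7 49) · (log n)^(5+1)) = Θ(n^2 · (log n)^6).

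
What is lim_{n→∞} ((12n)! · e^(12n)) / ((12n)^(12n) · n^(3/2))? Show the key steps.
lim = 0

Stirling: (12n)! ~ sqrt(2π·12n) · (12n/e)^(12n). Hence
  (12n)! · e^(12n) / (12n)^(12n) ~ sqrt(2π·12n).
Dividing by n^(3/2): sqrt(2π·12n) / n^(3/2) = sqrt(2π·12) · n^((1−3)/2), so the expression behaves like sqrt(2π·12) · n^((1−3)/2) → 0.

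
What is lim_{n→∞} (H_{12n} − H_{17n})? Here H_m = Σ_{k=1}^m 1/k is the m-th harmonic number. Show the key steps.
lim = ln(12/17)

Euler-Maclaurin gives H_m = ln m + γ + 1/(2m) + O(1/m^2). The γ and O(1/m) terms cancel in the difference:
  H_{12n} − H_{17n} = ln(12n) − ln(17n) + O(1/n) = ln(12/17) + O(1/n).
Hence the limit is ln(12/17).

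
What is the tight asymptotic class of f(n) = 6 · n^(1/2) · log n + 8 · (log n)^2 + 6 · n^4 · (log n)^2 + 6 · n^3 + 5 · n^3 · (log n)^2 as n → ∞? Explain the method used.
f(n) ∈ Θ(n^4 · (log n)^2)

Compare the terms by growth order. For large n, n^a · (log n)^b dominates n^a' · (log n)^b' iff a > a', or (a = a' and b > b'). Ranking the 5 terms shows the dominant one is 6 · n^4 · (log n)^2. Hence f(n) ∈ Θ(n^4 · (log n)^2).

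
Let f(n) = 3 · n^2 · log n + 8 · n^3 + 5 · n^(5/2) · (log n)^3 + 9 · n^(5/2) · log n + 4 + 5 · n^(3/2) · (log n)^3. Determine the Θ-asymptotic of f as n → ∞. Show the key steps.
f(n) ∈ Θ(n^3)

Compare the terms by growth order. For large n, n^a · (log n)^b dominates n^a' · (log n)^b' iff a > a', or (a = a' and b > b'). Ranking the 6 terms shows the dominant one is 8 · n^3. Hence f(n) ∈ Θ(n^3).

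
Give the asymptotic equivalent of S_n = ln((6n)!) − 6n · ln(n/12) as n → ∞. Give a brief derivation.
S_n ~ 6n · (ln 72 − 1) + O(ln n)

Stirling: ln((6n)!) = 6n ln(6n) − 6n + O(ln n).
  S_n = 6n ln(6n) − 6n − 6n ln(n/12) + O(ln n)
      = 6n ln(6n) − 6n ln n + 6n ln 12 − 6n + O(ln n)
      = 6n ln 6 + 6n ln 12 − 6n + O(ln n)
      = 6n (ln 72 − 1) + O(ln n).
Numerically ln(72) − 1 ≈ 3.2767.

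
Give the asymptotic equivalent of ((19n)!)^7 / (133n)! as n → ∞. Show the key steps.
((19n)!)^7/(133n)! ~ ((2π·19n)^(6/2) / sqrt(7)) · 7^(−7·19n)  →  0

Write N = 19n. Stirling: N! ~ sqrt(2π N)(N/e)^N and (7N)! ~ sqrt(2π·7N)·(7N/e)^(7N).
  (N!)^7/(7N)! ~ (2π N)^(7/2) (N/e)^(7N) / [sqrt(2π·7N) (7N/e)^(7N)]
     = (2π N)^(7/2) / sqrt(2π·7N) · (N/(7N))^(7N)
     = (2π N)^((7−1)/2) / sqrt(7) · 7^(−7N).
Since 7^7 > 1, the factor 7^(−7N) decays exponentially, so the ratio → 0. Substituting N = 19n gives the stated form.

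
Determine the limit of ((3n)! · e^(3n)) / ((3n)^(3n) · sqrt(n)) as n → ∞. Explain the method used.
lim = sqrt(2π·3)

Stirling: (3n)! ~ sqrt(2π·3n) · (3n/e)^(3n). Hence
  (3n)! · e^(3n) / (3n)^(3n) ~ sqrt(2π·3n).
Dividing by sqrt(n): sqrt(2π·3n) / sqrt(n) = sqrt(2π·3) · n^((1−1)/2), so the limit is sqrt(2π·3).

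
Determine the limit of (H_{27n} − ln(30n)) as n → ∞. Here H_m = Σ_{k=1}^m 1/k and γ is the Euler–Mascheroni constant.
lim = ln(9/10) + γ

By Euler-Maclaurin, H_m = ln m + γ + O(1/m). So
  H_{27n} − ln(30n) = ln(27n) + γ − ln(30n) + O(1/n)
                       = ln(27/30) + γ + O(1/n).
Hence the limit is ln(27/30) + γ (= ln(9/10)).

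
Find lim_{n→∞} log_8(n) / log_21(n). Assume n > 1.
lim = ln(21) / ln(8) = log_8(21)

Change of base: log_8(n) = ln n / ln 8 and log_21(n) = ln n / ln 21. The ratio is (ln n / ln 8) · (ln 21 / ln n) = ln 21 / ln 8, a constant independent of n. So the limit is ln 21 / ln 8 = log_8(21).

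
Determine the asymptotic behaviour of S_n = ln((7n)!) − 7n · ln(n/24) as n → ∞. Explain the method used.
S_n ~ 7n · (ln 168 − 1) + O(ln n)

Stirling: ln((7n)!) = 7n ln(7n) − 7n + O(ln n).
  S_n = 7n ln(7n) − 7n − 7n ln(n/24) + O(ln n)
      = 7n ln(7n) − 7n ln n + 7n ln 24 − 7n + O(ln n)
      = 7n ln 7 + 7n ln 24 − 7n + O(ln n)
      = 7n (ln 168 − 1) + O(ln n).
Numerically ln(168) − 1 ≈ 4.1240.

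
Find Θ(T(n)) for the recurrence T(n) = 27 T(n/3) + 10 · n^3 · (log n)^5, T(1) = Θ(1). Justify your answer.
T(n) = Θ(n^3 · (log n)^6)

Here log_3 27 = 3 and f(n) = 10 · n^3 · (log n)^5 = Θ(n^(log_3 27) · (log n)^5). This is the extended Case 2 of the master theorem (f matches the critical exponent up to log factors), giving T(n) = Θ(n^(log_3 27) · (log n)^(5+1)) = Θ(n^3 · (log n)^6).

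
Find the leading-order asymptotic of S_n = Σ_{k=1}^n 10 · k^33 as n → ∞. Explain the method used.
S_n ~ 5 · n^34 / 17

By integral comparison (Euler-Maclaurin), Σ_{k=1}^n 10 · k^33 = 10 · ∫_0^n x^33 dx + O(n^33) = 10 · n^34/34 = 5 · n^34 / 17 + O(n^33). (Equivalently, Faulhaber's formula gives the same leading term.)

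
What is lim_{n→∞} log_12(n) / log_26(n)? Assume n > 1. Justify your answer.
lim = ln(26) / ln(12) = log_12(26)

Change of base: log_12(n) = ln n / ln 12 and log_26(n) = ln n / ln 26. The ratio is (ln n / ln 12) · (ln 26 / ln n) = ln 26 / ln 12, a constant independent of n. So the limit is ln 26 / ln 12 = log_12(26).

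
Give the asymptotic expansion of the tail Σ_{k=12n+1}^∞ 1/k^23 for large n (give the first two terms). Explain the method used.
Σ_{k>12n} 1/k^23 = 1/(22 · (12n)^22) − 1/(2 · (12n)^23) + O(1/(12n)^24)

Compare to the integral: ∫_{12n}^∞ x^(−23) dx = [−x^(−22)/22]_{12n}^∞ = 1/((23−1)·(12n)^22). The Euler-Maclaurin correction adds −f(12n)/2 = −1/(2·(12n)^23). Euler-Maclaurin then gives
  Σ_{k>12n} 1/k^23 = ∫_{12n}^∞ dx/x^23 − 1/(2·(12n)^23) + O(1/(12n)^24).
(Equivalently this is ζ(23) − Σ_{k≤12n} 1/k^23.)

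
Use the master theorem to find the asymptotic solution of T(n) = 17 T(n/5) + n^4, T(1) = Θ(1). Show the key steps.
T(n) = Θ(n^4)

log_5 17 ≈ 1.760. f(n) = n^4 dominates n^(log_5 17) since 4 > 1.760, and the regularity condition a·f(n/b) = 17·(n/5)^4 = (17/625)·n^4 ≤ c·f(n) holds with c = 17/625 ≈ 0.0272 < 1. So this is Case 3: T(n) = Θ(f(n)) = Θ(n^4).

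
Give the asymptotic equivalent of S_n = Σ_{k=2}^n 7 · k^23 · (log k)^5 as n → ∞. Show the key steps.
S_n ~ 7 · n^24 · (log n)^5 / 24

By integral comparison, S_n = ∫_1^n 7 · x^23 · (log x)^5 dx + O(n^23 · (log n)^5). For the integral, the leading term of ∫_1^n x^23 (log x)^5 dx is n^24/24 · (log n)^5 (by repeated integration by parts; each step lowers the log-exponent and produces a relatively O(1/log n) correction). Hence S_n ~ 7 · n^24 · (log n)^5 / 24.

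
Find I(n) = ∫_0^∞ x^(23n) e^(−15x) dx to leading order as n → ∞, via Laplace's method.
I(n) ~ (sqrt(2π·23n) / 15) · (23n/(15e))^(23n)

Write the integrand as exp(23n ln x − 15x) and set f(x) = 23n ln x − 15x. Then f'(x) = 23n/x − 15 = 0 at x* = 23n/15, and f''(x*) = −23n/x*^2 = −15^2/(23n). Laplace's method (interior maximum) gives
  I(n) ~ e^(f(x*)) · sqrt(2π / |f''(x*)|)
        = exp(23n ln(23n/15) − 23n) · sqrt(2π · 23n / 15^2)
        = (23n/15)^(23n) e^(−23n) · sqrt(2π·23n) / 15
        = (sqrt(2π·23n) / 15) · (23n/(15e))^(23n).
This matches Γ(23n+1)/15^(23n+1) with Stirling applied to Γ.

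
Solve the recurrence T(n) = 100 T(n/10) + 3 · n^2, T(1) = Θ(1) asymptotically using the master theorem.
T(n) = Θ(n^2 log n)

log_10 100 = 2, and f(n) = 3 · n^2 = Θ(n^(log_10 100)). This is Case 2 of the master theorem: T(n) = Θ(f(n) · log n) = Θ(n^2 log n).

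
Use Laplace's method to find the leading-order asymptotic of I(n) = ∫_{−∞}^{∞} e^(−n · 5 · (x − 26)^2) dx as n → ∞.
I(n) = sqrt(π/(5n))

Here φ(x) = 5 · (x − 26)^2 has its unique minimum at x* = 26 with φ(x*) = 0 and φ''(x*) = 10. Laplace's method gives
  I(n) ~ e^(−n φ(x*)) · sqrt(2π / (n · φ''(x*))) = sqrt(2π / (10n)) = sqrt(π/(5n)).
This is exact: substituting u = (x − 26)·sqrt(5n) gives I(n) = (1/sqrt(5n)) ∫_{−∞}^{∞} e^(−u^2) du = sqrt(π/(5n)).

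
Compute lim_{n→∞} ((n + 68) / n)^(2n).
lim = e^136

Rewrite as (1 + 68/n)^(2n). By the standard limit (1 + x/n)^n → e^x, we have (1 + 68/n)^n → e^68, and raising to the 2nd power gives e^136.
More precisely, ln[(1 + 68/n)^(2n)] = 2n · ln(1 + 68/n) = 2n · (68/n + O(1/n^2)) = 136 + O(1/n) → 136.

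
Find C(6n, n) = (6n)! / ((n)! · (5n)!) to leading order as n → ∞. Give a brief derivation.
C(6n, n) ~ (46656/3125)^(n) · sqrt(3/(5π·n))

Write N = n. Apply Stirling to each factorial:
  (6N)! ~ sqrt(2π·6N) · (6N/e)^(6N),
  N! ~ sqrt(2π N) · (N/e)^N,
  (5N)! ~ sqrt(2π·5N) · (5N/e)^(5N).
The exponential factors combine to (6N)^(6N) / (N^N · (5N)^(5N)) = 6^(6N)/5^(5N) = (6^6/5^5)^N = (46656/3125)^N.
The square-root prefactors combine to sqrt(2π·6N) / (sqrt(2π N)·sqrt(2π·5N)) = sqrt(6 / (2π·5·N)) = sqrt(3/(5π·n)).
Substituting N = n: C(6n, n) ~ (46656/3125)^(n) · sqrt(3/(5π·n)).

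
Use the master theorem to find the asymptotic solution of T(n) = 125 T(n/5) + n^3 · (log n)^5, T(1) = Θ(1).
T(n) = Θ(n^3 · (log n)^6)

Here log_5 125 = 3 and f(n) = n^3 · (log n)^5 = Θ(n^(log_5 125) · (log n)^5). This is the extended Case 2 of the master theorem (f matches the critical exponent up to log factors), giving T(n) = Θ(n^(log_5 125) · (log n)^(5+1)) = Θ(n^3 · (log n)^6).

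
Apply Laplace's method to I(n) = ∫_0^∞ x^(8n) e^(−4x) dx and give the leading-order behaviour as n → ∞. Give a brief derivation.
I(n) ~ (sqrt(2π·8n) / 4) · (8n/(4e))^(8n)

Write the integrand as exp(8n ln x − 4x) and set f(x) = 8n ln x − 4x. Then f'(x) = 8n/x − 4 = 0 at x* = 8n/4, and f''(x*) = −8n/x*^2 = −4^2/(8n). Laplace's method (interior maximum) gives
  I(n) ~ e^(f(x*)) · sqrt(2π / |f''(x*)|)
        = exp(8n ln(8n/4) − 8n) · sqrt(2π · 8n / 4^2)
        = (8n/4)^(8n) e^(−8n) · sqrt(2π·8n) / 4
        = (sqrt(2π·8n) / 4) · (8n/(4e))^(8n).
This matches Γ(8n+1)/4^(8n+1) with Stirling applied to Γ.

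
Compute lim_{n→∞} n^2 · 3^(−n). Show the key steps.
lim = 0

Exponentials with base > 1 dominate every fixed polynomial: for any fixed c, n^c / 3^n → 0 as n → ∞ (e.g. by the ratio test, or by writing 3^n = e^(n ln 3) and noting e^(n ln 3) / n^c → ∞). Hence n^2 · 3^(−n) = n^2 / 3^n → 0.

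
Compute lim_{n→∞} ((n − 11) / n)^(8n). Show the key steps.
lim = e^(−88)

Rewrite as (1 − 11/n)^(8n). By the standard limit (1 + x/n)^n → e^x, we have (1 − 11/n)^n → e^(−11), and raising to the 8th power gives e^(−88).
More precisely, ln[(1 − 11/n)^(8n)] = 8n · ln(1 − 11/n) = 8n · (-11/n + O(1/n^2)) = -88 + O(1/n) → -88.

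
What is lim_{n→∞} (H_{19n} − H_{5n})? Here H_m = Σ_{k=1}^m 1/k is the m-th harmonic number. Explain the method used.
lim = ln(19/5)

Euler-Maclaurin gives H_m = ln m + γ + 1/(2m) + O(1/m^2). The γ and O(1/m) terms cancel in the difference:
  H_{19n} − H_{5n} = ln(19n) − ln(5n) + O(1/n) = ln(19/5) + O(1/n).
Hence the limit is ln(19/5).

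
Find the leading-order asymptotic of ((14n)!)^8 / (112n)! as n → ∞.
((14n)!)^8/(112n)! ~ ((2π·14n)^(7/2) / sqrt(8)) · 8^(−8·14n)  →  0

Write N = 14n. Stirling: N! ~ sqrt(2π N)(N/e)^N and (8N)! ~ sqrt(2π·8N)·(8N/e)^(8N).
  (N!)^8/(8N)! ~ (2π N)^(8/2) (N/e)^(8N) / [sqrt(2π·8N) (8N/e)^(8N)]
     = (2π N)^(8/2) / sqrt(2π·8N) · (N/(8N))^(8N)
     = (2π N)^((8−1)/2) / sqrt(8) · 8^(−8N).
Since 8^8 > 1, the factor 8^(−8N) decays exponentially, so the ratio → 0. Substituting N = 14n gives the stated form.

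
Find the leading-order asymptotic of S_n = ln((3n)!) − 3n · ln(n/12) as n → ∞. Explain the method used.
S_n ~ 3n · (ln 36 − 1) + O(ln n)

Stirling: ln((3n)!) = 3n ln(3n) − 3n + O(ln n).
  S_n = 3n ln(3n) − 3n − 3n ln(n/12) + O(ln n)
      = 3n ln(3n) − 3n ln n + 3n ln 12 − 3n + O(ln n)
      = 3n ln 3 + 3n ln 12 − 3n + O(ln n)
      = 3n (ln 36 − 1) + O(ln n).
Numerically ln(36) − 1 ≈ 2.5835.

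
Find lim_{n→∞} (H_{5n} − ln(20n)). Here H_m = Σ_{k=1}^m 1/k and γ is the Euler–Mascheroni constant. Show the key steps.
lim = −ln 4 + γ

By Euler-Maclaurin, H_m = ln m + γ + O(1/m). So
  H_{5n} − ln(20n) = ln(5n) + γ − ln(20n) + O(1/n)
                       = ln(5/20) + γ + O(1/n).
Hence the limit is ln(5/20) + γ (= −ln 4).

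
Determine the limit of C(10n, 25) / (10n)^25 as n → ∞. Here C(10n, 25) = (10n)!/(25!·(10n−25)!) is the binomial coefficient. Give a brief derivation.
lim = 1/25! = 1/15511210043330985984000000

With N = 10n → ∞: C(N, 25) / N^25 = [N(N−1)…(N−24)] / (25! · N^25) = (1/25!) · 1 · (1 − 1/(10n)) · … · (1 − 24/(10n)). Each factor → 1 as N → ∞, so the limit is 1/25! = 1/15511210043330985984000000.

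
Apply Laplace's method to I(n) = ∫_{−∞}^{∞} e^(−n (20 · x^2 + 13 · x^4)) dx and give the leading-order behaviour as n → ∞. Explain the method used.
I(n) ~ sqrt(π/(20n))

φ(x) = 20 · x^2 + 13 · x^4 has its unique global minimum at x* = 0 (since φ'(x) = 40x + 52x^3 = 0 only at x = 0 for real x with both coefficients positive, and φ → ∞ as |x| → ∞). At x* = 0, φ(0) = 0 and φ''(0) = 40. Laplace's method then gives
  I(n) ~ sqrt(2π / (n · φ''(0))) · e^(−n φ(0)) = sqrt(2π / (40n)) = sqrt(π/(20n)).
The 13 · x^4 term contributes only at subleading order (an O(1/n) relative correction).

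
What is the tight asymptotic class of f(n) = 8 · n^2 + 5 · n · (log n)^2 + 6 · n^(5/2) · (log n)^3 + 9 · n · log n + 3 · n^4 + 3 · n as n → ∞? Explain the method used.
f(n) ∈ Θ(n^4)

Compare the terms by growth order. For large n, n^a · (log n)^b dominates n^a' · (log n)^b' iff a > a', or (a = a' and b > b'). Ranking the 6 terms shows the dominant one is 3 · n^4. Hence f(n) ∈ Θ(n^4).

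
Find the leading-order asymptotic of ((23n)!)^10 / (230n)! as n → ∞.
((23n)!)^10/(230n)! ~ ((2π·23n)^(9/2) / sqrt(10)) · 10^(−10·23n)  →  0

Write N = 23n. Stirling: N! ~ sqrt(2π N)(N/e)^N and (10N)! ~ sqrt(2π·10N)·(10N/e)^(10N).
  (N!)^10/(10N)! ~ (2π N)^(10/2) (N/e)^(10N) / [sqrt(2π·10N) (10N/e)^(10N)]
     = (2π N)^(10/2) / sqrt(2π·10N) · (N/(10N))^(10N)
     = (2π N)^((10−1)/2) / sqrt(10) · 10^(−10N).
Since 10^10 > 1, the factor 10^(−10N) decays exponentially, so the ratio → 0. Substituting N = 23n gives the stated form.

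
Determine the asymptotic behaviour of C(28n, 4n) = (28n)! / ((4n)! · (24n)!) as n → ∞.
C(28n, 4n) ~ (823543/46656)^(4n) · sqrt(7/(12π·4n))

Write N = 4n. Apply Stirling to each factorial:
  (7N)! ~ sqrt(2π·7N) · (7N/e)^(7N),
  N! ~ sqrt(2π N) · (N/e)^N,
  (6N)! ~ sqrt(2π·6N) · (6N/e)^(6N).
The exponential factors combine to (7N)^(7N) / (N^N · (6N)^(6N)) = 7^(7N)/6^(6N) = (7^7/6^6)^N = (823543/46656)^N.
The square-root prefactors combine to sqrt(2π·7N) / (sqrt(2π N)·sqrt(2π·6N)) = sqrt(7 / (2π·6·N)) = sqrt(7/(12π·4n)).
Substituting N = 4n: C(28n, 4n) ~ (823543/46656)^(4n) · sqrt(7/(12π·4n)).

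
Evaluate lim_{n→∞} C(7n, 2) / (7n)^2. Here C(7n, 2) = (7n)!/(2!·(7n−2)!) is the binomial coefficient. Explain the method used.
lim = 1/2! = 1/2

With N = 7n → ∞: C(N, 2) / N^2 = [N(N−1)…(N−1)] / (2! · N^2) = (1/2!) · 1 · (1 − 1/(7n)). Each factor → 1 as N → ∞, so the limit is 1/2! = 1/2.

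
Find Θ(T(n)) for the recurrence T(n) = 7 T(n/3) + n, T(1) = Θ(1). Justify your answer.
T(n) = Θ(n^(log_3 7))

Master theorem: compare f(n) = n to n^(log_3 7) where log_3 7 ≈ 1.771. Since 1 < log_3 7, we have f(n) = O(n^(log_3 7 − ε)) for some ε > 0 — Case 1. Hence T(n) = Θ(n^(log_3 7)).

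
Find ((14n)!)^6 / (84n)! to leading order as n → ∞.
((14n)!)^6/(84n)! ~ ((2π·14n)^(5/2) / sqrt(6)) · 6^(−6·14n)  →  0

Write N = 14n. Stirling: N! ~ sqrt(2π N)(N/e)^N and (6N)! ~ sqrt(2π·6N)·(6N/e)^(6N).
  (N!)^6/(6N)! ~ (2π N)^(6/2) (N/e)^(6N) / [sqrt(2π·6N) (6N/e)^(6N)]
     = (2π N)^(6/2) / sqrt(2π·6N) · (N/(6N))^(6N)
     = (2π N)^((6−1)/2) / sqrt(6) · 6^(−6N).
Since 6^6 > 1, the factor 6^(−6N) decays exponentially, so the ratio → 0. Substituting N = 14n gives the stated form.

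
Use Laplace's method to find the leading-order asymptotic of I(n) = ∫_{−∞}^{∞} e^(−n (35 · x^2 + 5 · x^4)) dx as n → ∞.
I(n) ~ sqrt(π/(35n))

φ(x) = 35 · x^2 + 5 · x^4 has its unique global minimum at x* = 0 (since φ'(x) = 70x + 20x^3 = 0 only at x = 0 for real x with both coefficients positive, and φ → ∞ as |x| → ∞). At x* = 0, φ(0) = 0 and φ''(0) = 70. Laplace's method then gives
  I(n) ~ sqrt(2π / (n · φ''(0))) · e^(−n φ(0)) = sqrt(2π / (70n)) = sqrt(π/(35n)).
The 5 · x^4 term contributes only at subleading order (an O(1/n) relative correction).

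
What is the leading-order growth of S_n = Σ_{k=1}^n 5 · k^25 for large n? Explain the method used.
S_n ~ 5 · n^26 / 26

By integral comparison (Euler-Maclaurin), Σ_{k=1}^n 5 · k^25 = 5 · ∫_0^n x^25 dx + O(n^25) = 5 · n^26/26 + O(n^25). (Equivalently, Faulhaber's formula gives the same leading term.)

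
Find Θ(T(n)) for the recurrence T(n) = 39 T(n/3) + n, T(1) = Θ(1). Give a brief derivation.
T(n) = Θ(n^(log_3 39))

Master theorem: compare f(n) = n to n^(log_3 39) where log_3 39 ≈ 3.335. Since 1 < log_3 39, we have f(n) = O(n^(log_3 39 − ε)) for some ε > 0 — Case 1. Hence T(n) = Θ(n^(log_3 39)).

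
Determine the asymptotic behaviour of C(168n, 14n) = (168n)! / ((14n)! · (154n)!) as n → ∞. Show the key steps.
C(168n, 14n) ~ (8916100448256/285311670611)^(14n) · sqrt(6/(11π·14n))

Write N = 14n. Apply Stirling to each factorial:
  (12N)! ~ sqrt(2π·12N) · (12N/e)^(12N),
  N! ~ sqrt(2π N) · (N/e)^N,
  (11N)! ~ sqrt(2π·11N) · (11N/e)^(11N).
The exponential factors combine to (12N)^(12N) / (N^N · (11N)^(11N)) = 12^(12N)/11^(11N) = (12^12/11^11)^N = (8916100448256/285311670611)^N.
The square-root prefactors combine to sqrt(2π·12N) / (sqrt(2π N)·sqrt(2π·11N)) = sqrt(12 / (2π·11·N)) = sqrt(6/(11π·14n)).
Substituting N = 14n: C(168n, 14n) ~ (8916100448256/285311670611)^(14n) · sqrt(6/(11π·14n)).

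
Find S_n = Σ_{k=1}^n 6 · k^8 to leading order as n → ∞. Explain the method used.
S_n ~ 2 · n^9 / 3

By integral comparison (Euler-Maclaurin), Σ_{k=1}^n 6 · k^8 = 6 · ∫_0^n x^8 dx + O(n^8) = 6 · n^9/9 = 2 · n^9 / 3 + O(n^8). (Equivalently, Faulhaber's formula gives the same leading term.)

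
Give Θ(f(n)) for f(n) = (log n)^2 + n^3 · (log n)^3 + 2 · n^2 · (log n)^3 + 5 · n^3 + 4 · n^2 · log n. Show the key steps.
f(n) ∈ Θ(n^3 · (log n)^3)

Compare the terms by growth order. For large n, n^a · (log n)^b dominates n^a' · (log n)^b' iff a > a', or (a = a' and b > b'). Ranking the 5 terms shows the dominant one is n^3 · (log n)^3. Hence f(n) ∈ Θ(n^3 · (log n)^3).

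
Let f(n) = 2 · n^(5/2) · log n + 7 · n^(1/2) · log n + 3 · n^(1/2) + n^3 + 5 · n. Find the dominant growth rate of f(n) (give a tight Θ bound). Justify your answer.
f(n) ∈ Θ(n^3)

Compare the terms by growth order. For large n, n^a · (log n)^b dominates n^a' · (log n)^b' iff a > a', or (a = a' and b > b'). Ranking the 5 terms shows the dominant one is n^3. Hence f(n) ∈ Θ(n^3).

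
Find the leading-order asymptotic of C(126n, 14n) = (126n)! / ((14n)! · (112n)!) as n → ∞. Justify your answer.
C(126n, 14n) ~ (387420489/16777216)^(14n) · sqrt(9/(16π·14n))

Write N = 14n. Apply Stirling to each factorial:
  (9N)! ~ sqrt(2π·9N) · (9N/e)^(9N),
  N! ~ sqrt(2π N) · (N/e)^N,
  (8N)! ~ sqrt(2π·8N) · (8N/e)^(8N).
The exponential factors combine to (9N)^(9N) / (N^N · (8N)^(8N)) = 9^(9N)/8^(8N) = (9^9/8^8)^N = (387420489/16777216)^N.
The square-root prefactors combine to sqrt(2π·9N) / (sqrt(2π N)·sqrt(2π·8N)) = sqrt(9 / (2π·8·N)) = sqrt(9/(16π·14n)).
Substituting N = 14n: C(126n, 14n) ~ (387420489/16777216)^(14n) · sqrt(9/(16π·14n)).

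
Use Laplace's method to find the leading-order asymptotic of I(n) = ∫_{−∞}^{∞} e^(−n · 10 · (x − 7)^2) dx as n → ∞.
I(n) = sqrt(π/(10n))

Here φ(x) = 10 · (x − 7)^2 has its unique minimum at x* = 7 with φ(x*) = 0 and φ''(x*) = 20. Laplace's method gives
  I(n) ~ e^(−n φ(x*)) · sqrt(2π / (n · φ''(x*))) = sqrt(2π / (20n)) = sqrt(π/(10n)).
This is exact: substituting u = (x − 7)·sqrt(10n) gives I(n) = (1/sqrt(10n)) ∫_{−∞}^{∞} e^(−u^2) du = sqrt(π/(10n)).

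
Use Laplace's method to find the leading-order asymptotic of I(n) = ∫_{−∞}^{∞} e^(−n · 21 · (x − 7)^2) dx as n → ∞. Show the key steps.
I(n) = sqrt(π/(21n))

Here φ(x) = 21 · (x − 7)^2 has its unique minimum at x* = 7 with φ(x*) = 0 and φ''(x*) = 42. Laplace's method gives
  I(n) ~ e^(−n φ(x*)) · sqrt(2π / (n · φ''(x*))) = sqrt(2π / (42n)) = sqrt(π/(21n)).
This is exact: substituting u = (x − 7)·sqrt(21n) gives I(n) = (1/sqrt(21n)) ∫_{−∞}^{∞} e^(−u^2) du = sqrt(π/(21n)).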